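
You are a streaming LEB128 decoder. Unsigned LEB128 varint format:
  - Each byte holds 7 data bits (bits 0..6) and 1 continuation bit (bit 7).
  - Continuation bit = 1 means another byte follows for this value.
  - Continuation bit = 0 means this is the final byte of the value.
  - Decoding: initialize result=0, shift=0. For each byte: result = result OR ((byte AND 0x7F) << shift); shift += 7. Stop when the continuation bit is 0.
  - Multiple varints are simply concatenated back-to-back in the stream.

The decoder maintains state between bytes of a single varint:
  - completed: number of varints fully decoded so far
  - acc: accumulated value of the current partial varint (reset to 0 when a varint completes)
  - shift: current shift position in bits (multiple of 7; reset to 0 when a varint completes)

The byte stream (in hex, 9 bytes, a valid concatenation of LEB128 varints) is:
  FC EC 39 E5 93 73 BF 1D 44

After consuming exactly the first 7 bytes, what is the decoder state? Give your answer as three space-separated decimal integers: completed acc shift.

Answer: 2 63 7

Derivation:
byte[0]=0xFC cont=1 payload=0x7C: acc |= 124<<0 -> completed=0 acc=124 shift=7
byte[1]=0xEC cont=1 payload=0x6C: acc |= 108<<7 -> completed=0 acc=13948 shift=14
byte[2]=0x39 cont=0 payload=0x39: varint #1 complete (value=947836); reset -> completed=1 acc=0 shift=0
byte[3]=0xE5 cont=1 payload=0x65: acc |= 101<<0 -> completed=1 acc=101 shift=7
byte[4]=0x93 cont=1 payload=0x13: acc |= 19<<7 -> completed=1 acc=2533 shift=14
byte[5]=0x73 cont=0 payload=0x73: varint #2 complete (value=1886693); reset -> completed=2 acc=0 shift=0
byte[6]=0xBF cont=1 payload=0x3F: acc |= 63<<0 -> completed=2 acc=63 shift=7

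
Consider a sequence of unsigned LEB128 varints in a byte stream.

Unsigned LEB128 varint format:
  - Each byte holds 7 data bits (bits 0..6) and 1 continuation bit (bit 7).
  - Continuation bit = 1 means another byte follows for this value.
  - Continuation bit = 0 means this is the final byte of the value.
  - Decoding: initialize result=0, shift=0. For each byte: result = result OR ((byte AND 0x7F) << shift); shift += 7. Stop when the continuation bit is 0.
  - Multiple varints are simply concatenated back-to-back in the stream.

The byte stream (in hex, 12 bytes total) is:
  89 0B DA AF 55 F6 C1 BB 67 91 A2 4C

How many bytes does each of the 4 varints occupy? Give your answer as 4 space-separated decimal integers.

  byte[0]=0x89 cont=1 payload=0x09=9: acc |= 9<<0 -> acc=9 shift=7
  byte[1]=0x0B cont=0 payload=0x0B=11: acc |= 11<<7 -> acc=1417 shift=14 [end]
Varint 1: bytes[0:2] = 89 0B -> value 1417 (2 byte(s))
  byte[2]=0xDA cont=1 payload=0x5A=90: acc |= 90<<0 -> acc=90 shift=7
  byte[3]=0xAF cont=1 payload=0x2F=47: acc |= 47<<7 -> acc=6106 shift=14
  byte[4]=0x55 cont=0 payload=0x55=85: acc |= 85<<14 -> acc=1398746 shift=21 [end]
Varint 2: bytes[2:5] = DA AF 55 -> value 1398746 (3 byte(s))
  byte[5]=0xF6 cont=1 payload=0x76=118: acc |= 118<<0 -> acc=118 shift=7
  byte[6]=0xC1 cont=1 payload=0x41=65: acc |= 65<<7 -> acc=8438 shift=14
  byte[7]=0xBB cont=1 payload=0x3B=59: acc |= 59<<14 -> acc=975094 shift=21
  byte[8]=0x67 cont=0 payload=0x67=103: acc |= 103<<21 -> acc=216981750 shift=28 [end]
Varint 3: bytes[5:9] = F6 C1 BB 67 -> value 216981750 (4 byte(s))
  byte[9]=0x91 cont=1 payload=0x11=17: acc |= 17<<0 -> acc=17 shift=7
  byte[10]=0xA2 cont=1 payload=0x22=34: acc |= 34<<7 -> acc=4369 shift=14
  byte[11]=0x4C cont=0 payload=0x4C=76: acc |= 76<<14 -> acc=1249553 shift=21 [end]
Varint 4: bytes[9:12] = 91 A2 4C -> value 1249553 (3 byte(s))

Answer: 2 3 4 3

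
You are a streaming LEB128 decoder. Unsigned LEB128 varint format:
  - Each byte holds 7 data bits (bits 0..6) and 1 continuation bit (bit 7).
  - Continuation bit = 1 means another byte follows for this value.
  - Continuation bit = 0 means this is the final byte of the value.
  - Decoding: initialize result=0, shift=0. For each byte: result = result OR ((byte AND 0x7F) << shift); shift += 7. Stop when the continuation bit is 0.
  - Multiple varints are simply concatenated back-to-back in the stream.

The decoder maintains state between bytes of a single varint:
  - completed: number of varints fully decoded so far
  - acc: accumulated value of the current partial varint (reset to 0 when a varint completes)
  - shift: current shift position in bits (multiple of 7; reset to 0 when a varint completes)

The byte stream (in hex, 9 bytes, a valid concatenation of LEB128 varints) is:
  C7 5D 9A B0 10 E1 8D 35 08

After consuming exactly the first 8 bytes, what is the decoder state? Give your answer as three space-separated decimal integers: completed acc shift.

Answer: 3 0 0

Derivation:
byte[0]=0xC7 cont=1 payload=0x47: acc |= 71<<0 -> completed=0 acc=71 shift=7
byte[1]=0x5D cont=0 payload=0x5D: varint #1 complete (value=11975); reset -> completed=1 acc=0 shift=0
byte[2]=0x9A cont=1 payload=0x1A: acc |= 26<<0 -> completed=1 acc=26 shift=7
byte[3]=0xB0 cont=1 payload=0x30: acc |= 48<<7 -> completed=1 acc=6170 shift=14
byte[4]=0x10 cont=0 payload=0x10: varint #2 complete (value=268314); reset -> completed=2 acc=0 shift=0
byte[5]=0xE1 cont=1 payload=0x61: acc |= 97<<0 -> completed=2 acc=97 shift=7
byte[6]=0x8D cont=1 payload=0x0D: acc |= 13<<7 -> completed=2 acc=1761 shift=14
byte[7]=0x35 cont=0 payload=0x35: varint #3 complete (value=870113); reset -> completed=3 acc=0 shift=0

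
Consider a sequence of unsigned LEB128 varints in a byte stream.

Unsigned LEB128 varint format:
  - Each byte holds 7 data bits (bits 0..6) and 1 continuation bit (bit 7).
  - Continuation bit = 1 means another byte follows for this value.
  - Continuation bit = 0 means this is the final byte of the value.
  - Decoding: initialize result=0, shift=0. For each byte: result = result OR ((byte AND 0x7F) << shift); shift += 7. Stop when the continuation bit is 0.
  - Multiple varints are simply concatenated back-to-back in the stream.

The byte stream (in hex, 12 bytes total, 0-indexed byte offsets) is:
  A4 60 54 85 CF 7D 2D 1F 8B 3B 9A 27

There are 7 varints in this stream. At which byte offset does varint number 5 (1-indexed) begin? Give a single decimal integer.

  byte[0]=0xA4 cont=1 payload=0x24=36: acc |= 36<<0 -> acc=36 shift=7
  byte[1]=0x60 cont=0 payload=0x60=96: acc |= 96<<7 -> acc=12324 shift=14 [end]
Varint 1: bytes[0:2] = A4 60 -> value 12324 (2 byte(s))
  byte[2]=0x54 cont=0 payload=0x54=84: acc |= 84<<0 -> acc=84 shift=7 [end]
Varint 2: bytes[2:3] = 54 -> value 84 (1 byte(s))
  byte[3]=0x85 cont=1 payload=0x05=5: acc |= 5<<0 -> acc=5 shift=7
  byte[4]=0xCF cont=1 payload=0x4F=79: acc |= 79<<7 -> acc=10117 shift=14
  byte[5]=0x7D cont=0 payload=0x7D=125: acc |= 125<<14 -> acc=2058117 shift=21 [end]
Varint 3: bytes[3:6] = 85 CF 7D -> value 2058117 (3 byte(s))
  byte[6]=0x2D cont=0 payload=0x2D=45: acc |= 45<<0 -> acc=45 shift=7 [end]
Varint 4: bytes[6:7] = 2D -> value 45 (1 byte(s))
  byte[7]=0x1F cont=0 payload=0x1F=31: acc |= 31<<0 -> acc=31 shift=7 [end]
Varint 5: bytes[7:8] = 1F -> value 31 (1 byte(s))
  byte[8]=0x8B cont=1 payload=0x0B=11: acc |= 11<<0 -> acc=11 shift=7
  byte[9]=0x3B cont=0 payload=0x3B=59: acc |= 59<<7 -> acc=7563 shift=14 [end]
Varint 6: bytes[8:10] = 8B 3B -> value 7563 (2 byte(s))
  byte[10]=0x9A cont=1 payload=0x1A=26: acc |= 26<<0 -> acc=26 shift=7
  byte[11]=0x27 cont=0 payload=0x27=39: acc |= 39<<7 -> acc=5018 shift=14 [end]
Varint 7: bytes[10:12] = 9A 27 -> value 5018 (2 byte(s))

Answer: 7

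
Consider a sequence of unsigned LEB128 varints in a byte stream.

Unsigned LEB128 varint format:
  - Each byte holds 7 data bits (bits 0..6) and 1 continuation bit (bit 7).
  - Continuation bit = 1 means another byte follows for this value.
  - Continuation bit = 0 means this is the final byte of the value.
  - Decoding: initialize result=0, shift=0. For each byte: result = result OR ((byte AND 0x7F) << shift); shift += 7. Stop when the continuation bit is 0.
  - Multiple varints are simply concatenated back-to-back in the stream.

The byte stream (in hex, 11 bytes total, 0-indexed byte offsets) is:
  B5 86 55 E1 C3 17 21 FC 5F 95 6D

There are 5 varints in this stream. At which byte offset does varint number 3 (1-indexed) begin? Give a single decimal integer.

  byte[0]=0xB5 cont=1 payload=0x35=53: acc |= 53<<0 -> acc=53 shift=7
  byte[1]=0x86 cont=1 payload=0x06=6: acc |= 6<<7 -> acc=821 shift=14
  byte[2]=0x55 cont=0 payload=0x55=85: acc |= 85<<14 -> acc=1393461 shift=21 [end]
Varint 1: bytes[0:3] = B5 86 55 -> value 1393461 (3 byte(s))
  byte[3]=0xE1 cont=1 payload=0x61=97: acc |= 97<<0 -> acc=97 shift=7
  byte[4]=0xC3 cont=1 payload=0x43=67: acc |= 67<<7 -> acc=8673 shift=14
  byte[5]=0x17 cont=0 payload=0x17=23: acc |= 23<<14 -> acc=385505 shift=21 [end]
Varint 2: bytes[3:6] = E1 C3 17 -> value 385505 (3 byte(s))
  byte[6]=0x21 cont=0 payload=0x21=33: acc |= 33<<0 -> acc=33 shift=7 [end]
Varint 3: bytes[6:7] = 21 -> value 33 (1 byte(s))
  byte[7]=0xFC cont=1 payload=0x7C=124: acc |= 124<<0 -> acc=124 shift=7
  byte[8]=0x5F cont=0 payload=0x5F=95: acc |= 95<<7 -> acc=12284 shift=14 [end]
Varint 4: bytes[7:9] = FC 5F -> value 12284 (2 byte(s))
  byte[9]=0x95 cont=1 payload=0x15=21: acc |= 21<<0 -> acc=21 shift=7
  byte[10]=0x6D cont=0 payload=0x6D=109: acc |= 109<<7 -> acc=13973 shift=14 [end]
Varint 5: bytes[9:11] = 95 6D -> value 13973 (2 byte(s))

Answer: 6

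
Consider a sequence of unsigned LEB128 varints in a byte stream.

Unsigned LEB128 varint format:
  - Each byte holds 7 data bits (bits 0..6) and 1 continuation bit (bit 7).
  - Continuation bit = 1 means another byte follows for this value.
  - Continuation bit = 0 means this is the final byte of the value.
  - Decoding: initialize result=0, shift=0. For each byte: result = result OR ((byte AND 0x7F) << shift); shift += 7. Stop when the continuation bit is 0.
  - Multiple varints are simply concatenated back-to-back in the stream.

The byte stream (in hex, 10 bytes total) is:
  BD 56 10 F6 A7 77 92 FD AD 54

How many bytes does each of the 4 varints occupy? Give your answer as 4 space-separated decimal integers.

  byte[0]=0xBD cont=1 payload=0x3D=61: acc |= 61<<0 -> acc=61 shift=7
  byte[1]=0x56 cont=0 payload=0x56=86: acc |= 86<<7 -> acc=11069 shift=14 [end]
Varint 1: bytes[0:2] = BD 56 -> value 11069 (2 byte(s))
  byte[2]=0x10 cont=0 payload=0x10=16: acc |= 16<<0 -> acc=16 shift=7 [end]
Varint 2: bytes[2:3] = 10 -> value 16 (1 byte(s))
  byte[3]=0xF6 cont=1 payload=0x76=118: acc |= 118<<0 -> acc=118 shift=7
  byte[4]=0xA7 cont=1 payload=0x27=39: acc |= 39<<7 -> acc=5110 shift=14
  byte[5]=0x77 cont=0 payload=0x77=119: acc |= 119<<14 -> acc=1954806 shift=21 [end]
Varint 3: bytes[3:6] = F6 A7 77 -> value 1954806 (3 byte(s))
  byte[6]=0x92 cont=1 payload=0x12=18: acc |= 18<<0 -> acc=18 shift=7
  byte[7]=0xFD cont=1 payload=0x7D=125: acc |= 125<<7 -> acc=16018 shift=14
  byte[8]=0xAD cont=1 payload=0x2D=45: acc |= 45<<14 -> acc=753298 shift=21
  byte[9]=0x54 cont=0 payload=0x54=84: acc |= 84<<21 -> acc=176914066 shift=28 [end]
Varint 4: bytes[6:10] = 92 FD AD 54 -> value 176914066 (4 byte(s))

Answer: 2 1 3 4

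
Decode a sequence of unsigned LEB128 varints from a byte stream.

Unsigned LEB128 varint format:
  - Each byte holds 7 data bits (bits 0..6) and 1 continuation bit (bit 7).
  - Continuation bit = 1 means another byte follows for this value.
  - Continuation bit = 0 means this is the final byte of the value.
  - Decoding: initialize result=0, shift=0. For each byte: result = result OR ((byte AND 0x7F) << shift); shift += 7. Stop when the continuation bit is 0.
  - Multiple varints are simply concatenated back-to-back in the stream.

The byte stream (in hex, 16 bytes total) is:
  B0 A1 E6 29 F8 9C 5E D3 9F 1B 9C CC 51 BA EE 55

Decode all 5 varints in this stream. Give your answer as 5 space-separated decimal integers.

  byte[0]=0xB0 cont=1 payload=0x30=48: acc |= 48<<0 -> acc=48 shift=7
  byte[1]=0xA1 cont=1 payload=0x21=33: acc |= 33<<7 -> acc=4272 shift=14
  byte[2]=0xE6 cont=1 payload=0x66=102: acc |= 102<<14 -> acc=1675440 shift=21
  byte[3]=0x29 cont=0 payload=0x29=41: acc |= 41<<21 -> acc=87658672 shift=28 [end]
Varint 1: bytes[0:4] = B0 A1 E6 29 -> value 87658672 (4 byte(s))
  byte[4]=0xF8 cont=1 payload=0x78=120: acc |= 120<<0 -> acc=120 shift=7
  byte[5]=0x9C cont=1 payload=0x1C=28: acc |= 28<<7 -> acc=3704 shift=14
  byte[6]=0x5E cont=0 payload=0x5E=94: acc |= 94<<14 -> acc=1543800 shift=21 [end]
Varint 2: bytes[4:7] = F8 9C 5E -> value 1543800 (3 byte(s))
  byte[7]=0xD3 cont=1 payload=0x53=83: acc |= 83<<0 -> acc=83 shift=7
  byte[8]=0x9F cont=1 payload=0x1F=31: acc |= 31<<7 -> acc=4051 shift=14
  byte[9]=0x1B cont=0 payload=0x1B=27: acc |= 27<<14 -> acc=446419 shift=21 [end]
Varint 3: bytes[7:10] = D3 9F 1B -> value 446419 (3 byte(s))
  byte[10]=0x9C cont=1 payload=0x1C=28: acc |= 28<<0 -> acc=28 shift=7
  byte[11]=0xCC cont=1 payload=0x4C=76: acc |= 76<<7 -> acc=9756 shift=14
  byte[12]=0x51 cont=0 payload=0x51=81: acc |= 81<<14 -> acc=1336860 shift=21 [end]
Varint 4: bytes[10:13] = 9C CC 51 -> value 1336860 (3 byte(s))
  byte[13]=0xBA cont=1 payload=0x3A=58: acc |= 58<<0 -> acc=58 shift=7
  byte[14]=0xEE cont=1 payload=0x6E=110: acc |= 110<<7 -> acc=14138 shift=14
  byte[15]=0x55 cont=0 payload=0x55=85: acc |= 85<<14 -> acc=1406778 shift=21 [end]
Varint 5: bytes[13:16] = BA EE 55 -> value 1406778 (3 byte(s))

Answer: 87658672 1543800 446419 1336860 1406778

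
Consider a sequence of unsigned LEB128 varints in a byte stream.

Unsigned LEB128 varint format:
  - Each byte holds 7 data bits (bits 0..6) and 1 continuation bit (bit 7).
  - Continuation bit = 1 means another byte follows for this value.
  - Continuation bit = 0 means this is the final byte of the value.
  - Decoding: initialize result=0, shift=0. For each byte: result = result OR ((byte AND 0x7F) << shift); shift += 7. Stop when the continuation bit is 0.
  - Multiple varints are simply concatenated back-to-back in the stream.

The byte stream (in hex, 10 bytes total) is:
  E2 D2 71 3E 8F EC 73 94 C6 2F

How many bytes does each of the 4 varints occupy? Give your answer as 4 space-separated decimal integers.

Answer: 3 1 3 3

Derivation:
  byte[0]=0xE2 cont=1 payload=0x62=98: acc |= 98<<0 -> acc=98 shift=7
  byte[1]=0xD2 cont=1 payload=0x52=82: acc |= 82<<7 -> acc=10594 shift=14
  byte[2]=0x71 cont=0 payload=0x71=113: acc |= 113<<14 -> acc=1861986 shift=21 [end]
Varint 1: bytes[0:3] = E2 D2 71 -> value 1861986 (3 byte(s))
  byte[3]=0x3E cont=0 payload=0x3E=62: acc |= 62<<0 -> acc=62 shift=7 [end]
Varint 2: bytes[3:4] = 3E -> value 62 (1 byte(s))
  byte[4]=0x8F cont=1 payload=0x0F=15: acc |= 15<<0 -> acc=15 shift=7
  byte[5]=0xEC cont=1 payload=0x6C=108: acc |= 108<<7 -> acc=13839 shift=14
  byte[6]=0x73 cont=0 payload=0x73=115: acc |= 115<<14 -> acc=1897999 shift=21 [end]
Varint 3: bytes[4:7] = 8F EC 73 -> value 1897999 (3 byte(s))
  byte[7]=0x94 cont=1 payload=0x14=20: acc |= 20<<0 -> acc=20 shift=7
  byte[8]=0xC6 cont=1 payload=0x46=70: acc |= 70<<7 -> acc=8980 shift=14
  byte[9]=0x2F cont=0 payload=0x2F=47: acc |= 47<<14 -> acc=779028 shift=21 [end]
Varint 4: bytes[7:10] = 94 C6 2F -> value 779028 (3 byte(s))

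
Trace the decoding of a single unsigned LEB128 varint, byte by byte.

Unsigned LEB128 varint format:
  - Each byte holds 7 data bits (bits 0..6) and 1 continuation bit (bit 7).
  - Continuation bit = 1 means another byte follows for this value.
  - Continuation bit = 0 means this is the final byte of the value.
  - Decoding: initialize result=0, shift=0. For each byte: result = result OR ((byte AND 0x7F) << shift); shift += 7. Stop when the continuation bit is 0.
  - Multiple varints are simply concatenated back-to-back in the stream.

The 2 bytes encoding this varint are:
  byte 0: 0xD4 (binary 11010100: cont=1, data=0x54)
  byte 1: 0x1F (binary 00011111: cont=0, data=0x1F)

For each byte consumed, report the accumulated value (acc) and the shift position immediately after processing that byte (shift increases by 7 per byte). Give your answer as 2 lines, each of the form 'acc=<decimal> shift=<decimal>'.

Answer: acc=84 shift=7
acc=4052 shift=14

Derivation:
byte 0=0xD4: payload=0x54=84, contrib = 84<<0 = 84; acc -> 84, shift -> 7
byte 1=0x1F: payload=0x1F=31, contrib = 31<<7 = 3968; acc -> 4052, shift -> 14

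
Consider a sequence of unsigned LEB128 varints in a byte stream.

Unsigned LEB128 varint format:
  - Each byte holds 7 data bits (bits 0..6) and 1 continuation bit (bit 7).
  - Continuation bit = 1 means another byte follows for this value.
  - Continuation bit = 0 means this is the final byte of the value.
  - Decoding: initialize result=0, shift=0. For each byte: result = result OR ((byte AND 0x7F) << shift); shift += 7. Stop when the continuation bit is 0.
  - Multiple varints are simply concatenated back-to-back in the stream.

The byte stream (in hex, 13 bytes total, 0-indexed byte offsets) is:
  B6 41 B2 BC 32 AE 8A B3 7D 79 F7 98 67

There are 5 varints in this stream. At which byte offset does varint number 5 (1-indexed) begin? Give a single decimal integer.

  byte[0]=0xB6 cont=1 payload=0x36=54: acc |= 54<<0 -> acc=54 shift=7
  byte[1]=0x41 cont=0 payload=0x41=65: acc |= 65<<7 -> acc=8374 shift=14 [end]
Varint 1: bytes[0:2] = B6 41 -> value 8374 (2 byte(s))
  byte[2]=0xB2 cont=1 payload=0x32=50: acc |= 50<<0 -> acc=50 shift=7
  byte[3]=0xBC cont=1 payload=0x3C=60: acc |= 60<<7 -> acc=7730 shift=14
  byte[4]=0x32 cont=0 payload=0x32=50: acc |= 50<<14 -> acc=826930 shift=21 [end]
Varint 2: bytes[2:5] = B2 BC 32 -> value 826930 (3 byte(s))
  byte[5]=0xAE cont=1 payload=0x2E=46: acc |= 46<<0 -> acc=46 shift=7
  byte[6]=0x8A cont=1 payload=0x0A=10: acc |= 10<<7 -> acc=1326 shift=14
  byte[7]=0xB3 cont=1 payload=0x33=51: acc |= 51<<14 -> acc=836910 shift=21
  byte[8]=0x7D cont=0 payload=0x7D=125: acc |= 125<<21 -> acc=262980910 shift=28 [end]
Varint 3: bytes[5:9] = AE 8A B3 7D -> value 262980910 (4 byte(s))
  byte[9]=0x79 cont=0 payload=0x79=121: acc |= 121<<0 -> acc=121 shift=7 [end]
Varint 4: bytes[9:10] = 79 -> value 121 (1 byte(s))
  byte[10]=0xF7 cont=1 payload=0x77=119: acc |= 119<<0 -> acc=119 shift=7
  byte[11]=0x98 cont=1 payload=0x18=24: acc |= 24<<7 -> acc=3191 shift=14
  byte[12]=0x67 cont=0 payload=0x67=103: acc |= 103<<14 -> acc=1690743 shift=21 [end]
Varint 5: bytes[10:13] = F7 98 67 -> value 1690743 (3 byte(s))

Answer: 10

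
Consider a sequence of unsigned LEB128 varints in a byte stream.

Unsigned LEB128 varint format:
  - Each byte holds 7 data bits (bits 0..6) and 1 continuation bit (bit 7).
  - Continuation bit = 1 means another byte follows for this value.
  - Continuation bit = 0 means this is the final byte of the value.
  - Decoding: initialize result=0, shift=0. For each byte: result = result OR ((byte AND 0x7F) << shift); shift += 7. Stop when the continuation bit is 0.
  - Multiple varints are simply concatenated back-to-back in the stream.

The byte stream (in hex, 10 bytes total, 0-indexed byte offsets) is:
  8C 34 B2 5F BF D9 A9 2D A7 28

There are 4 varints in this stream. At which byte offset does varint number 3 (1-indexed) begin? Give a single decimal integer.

Answer: 4

Derivation:
  byte[0]=0x8C cont=1 payload=0x0C=12: acc |= 12<<0 -> acc=12 shift=7
  byte[1]=0x34 cont=0 payload=0x34=52: acc |= 52<<7 -> acc=6668 shift=14 [end]
Varint 1: bytes[0:2] = 8C 34 -> value 6668 (2 byte(s))
  byte[2]=0xB2 cont=1 payload=0x32=50: acc |= 50<<0 -> acc=50 shift=7
  byte[3]=0x5F cont=0 payload=0x5F=95: acc |= 95<<7 -> acc=12210 shift=14 [end]
Varint 2: bytes[2:4] = B2 5F -> value 12210 (2 byte(s))
  byte[4]=0xBF cont=1 payload=0x3F=63: acc |= 63<<0 -> acc=63 shift=7
  byte[5]=0xD9 cont=1 payload=0x59=89: acc |= 89<<7 -> acc=11455 shift=14
  byte[6]=0xA9 cont=1 payload=0x29=41: acc |= 41<<14 -> acc=683199 shift=21
  byte[7]=0x2D cont=0 payload=0x2D=45: acc |= 45<<21 -> acc=95055039 shift=28 [end]
Varint 3: bytes[4:8] = BF D9 A9 2D -> value 95055039 (4 byte(s))
  byte[8]=0xA7 cont=1 payload=0x27=39: acc |= 39<<0 -> acc=39 shift=7
  byte[9]=0x28 cont=0 payload=0x28=40: acc |= 40<<7 -> acc=5159 shift=14 [end]
Varint 4: bytes[8:10] = A7 28 -> value 5159 (2 byte(s))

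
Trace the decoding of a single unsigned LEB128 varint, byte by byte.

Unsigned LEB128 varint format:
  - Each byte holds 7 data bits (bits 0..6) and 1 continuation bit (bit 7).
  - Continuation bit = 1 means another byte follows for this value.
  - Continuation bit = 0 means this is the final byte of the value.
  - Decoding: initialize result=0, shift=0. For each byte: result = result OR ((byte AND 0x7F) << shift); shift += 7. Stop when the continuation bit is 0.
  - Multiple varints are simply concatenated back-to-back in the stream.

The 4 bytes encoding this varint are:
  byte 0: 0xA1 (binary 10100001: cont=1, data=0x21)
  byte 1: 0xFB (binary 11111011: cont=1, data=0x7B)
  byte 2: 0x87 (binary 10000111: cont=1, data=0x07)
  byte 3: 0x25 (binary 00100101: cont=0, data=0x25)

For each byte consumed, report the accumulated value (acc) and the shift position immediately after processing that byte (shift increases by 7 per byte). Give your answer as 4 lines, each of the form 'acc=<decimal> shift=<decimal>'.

byte 0=0xA1: payload=0x21=33, contrib = 33<<0 = 33; acc -> 33, shift -> 7
byte 1=0xFB: payload=0x7B=123, contrib = 123<<7 = 15744; acc -> 15777, shift -> 14
byte 2=0x87: payload=0x07=7, contrib = 7<<14 = 114688; acc -> 130465, shift -> 21
byte 3=0x25: payload=0x25=37, contrib = 37<<21 = 77594624; acc -> 77725089, shift -> 28

Answer: acc=33 shift=7
acc=15777 shift=14
acc=130465 shift=21
acc=77725089 shift=28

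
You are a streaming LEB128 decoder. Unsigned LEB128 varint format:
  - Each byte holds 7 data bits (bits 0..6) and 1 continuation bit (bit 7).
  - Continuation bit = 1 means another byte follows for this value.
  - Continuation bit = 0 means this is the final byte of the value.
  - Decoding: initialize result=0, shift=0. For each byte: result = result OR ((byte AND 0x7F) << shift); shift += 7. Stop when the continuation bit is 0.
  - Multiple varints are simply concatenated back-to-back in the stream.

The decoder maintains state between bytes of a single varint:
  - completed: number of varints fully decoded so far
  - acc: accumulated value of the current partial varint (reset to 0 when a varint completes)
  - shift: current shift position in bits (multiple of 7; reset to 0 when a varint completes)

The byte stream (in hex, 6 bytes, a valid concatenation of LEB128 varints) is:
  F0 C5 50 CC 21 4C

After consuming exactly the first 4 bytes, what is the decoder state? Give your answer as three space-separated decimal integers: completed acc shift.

byte[0]=0xF0 cont=1 payload=0x70: acc |= 112<<0 -> completed=0 acc=112 shift=7
byte[1]=0xC5 cont=1 payload=0x45: acc |= 69<<7 -> completed=0 acc=8944 shift=14
byte[2]=0x50 cont=0 payload=0x50: varint #1 complete (value=1319664); reset -> completed=1 acc=0 shift=0
byte[3]=0xCC cont=1 payload=0x4C: acc |= 76<<0 -> completed=1 acc=76 shift=7

Answer: 1 76 7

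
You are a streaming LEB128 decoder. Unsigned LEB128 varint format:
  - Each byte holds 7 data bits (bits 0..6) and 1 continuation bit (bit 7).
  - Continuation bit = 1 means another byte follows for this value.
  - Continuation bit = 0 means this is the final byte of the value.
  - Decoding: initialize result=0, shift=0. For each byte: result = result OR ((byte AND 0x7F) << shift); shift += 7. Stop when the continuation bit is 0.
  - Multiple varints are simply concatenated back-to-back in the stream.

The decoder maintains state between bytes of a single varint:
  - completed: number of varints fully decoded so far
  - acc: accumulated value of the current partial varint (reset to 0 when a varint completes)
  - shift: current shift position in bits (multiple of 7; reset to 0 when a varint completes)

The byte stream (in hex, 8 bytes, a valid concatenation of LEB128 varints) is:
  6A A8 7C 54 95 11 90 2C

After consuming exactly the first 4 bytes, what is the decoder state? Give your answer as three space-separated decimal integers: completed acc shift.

byte[0]=0x6A cont=0 payload=0x6A: varint #1 complete (value=106); reset -> completed=1 acc=0 shift=0
byte[1]=0xA8 cont=1 payload=0x28: acc |= 40<<0 -> completed=1 acc=40 shift=7
byte[2]=0x7C cont=0 payload=0x7C: varint #2 complete (value=15912); reset -> completed=2 acc=0 shift=0
byte[3]=0x54 cont=0 payload=0x54: varint #3 complete (value=84); reset -> completed=3 acc=0 shift=0

Answer: 3 0 0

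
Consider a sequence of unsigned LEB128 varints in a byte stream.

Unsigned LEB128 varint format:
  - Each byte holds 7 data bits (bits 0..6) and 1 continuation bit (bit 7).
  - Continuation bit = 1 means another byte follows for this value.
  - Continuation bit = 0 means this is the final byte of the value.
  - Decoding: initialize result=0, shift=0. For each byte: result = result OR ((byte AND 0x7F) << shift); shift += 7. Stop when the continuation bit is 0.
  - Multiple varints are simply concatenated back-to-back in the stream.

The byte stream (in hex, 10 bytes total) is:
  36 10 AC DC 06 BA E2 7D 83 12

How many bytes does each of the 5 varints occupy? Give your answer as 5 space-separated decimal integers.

  byte[0]=0x36 cont=0 payload=0x36=54: acc |= 54<<0 -> acc=54 shift=7 [end]
Varint 1: bytes[0:1] = 36 -> value 54 (1 byte(s))
  byte[1]=0x10 cont=0 payload=0x10=16: acc |= 16<<0 -> acc=16 shift=7 [end]
Varint 2: bytes[1:2] = 10 -> value 16 (1 byte(s))
  byte[2]=0xAC cont=1 payload=0x2C=44: acc |= 44<<0 -> acc=44 shift=7
  byte[3]=0xDC cont=1 payload=0x5C=92: acc |= 92<<7 -> acc=11820 shift=14
  byte[4]=0x06 cont=0 payload=0x06=6: acc |= 6<<14 -> acc=110124 shift=21 [end]
Varint 3: bytes[2:5] = AC DC 06 -> value 110124 (3 byte(s))
  byte[5]=0xBA cont=1 payload=0x3A=58: acc |= 58<<0 -> acc=58 shift=7
  byte[6]=0xE2 cont=1 payload=0x62=98: acc |= 98<<7 -> acc=12602 shift=14
  byte[7]=0x7D cont=0 payload=0x7D=125: acc |= 125<<14 -> acc=2060602 shift=21 [end]
Varint 4: bytes[5:8] = BA E2 7D -> value 2060602 (3 byte(s))
  byte[8]=0x83 cont=1 payload=0x03=3: acc |= 3<<0 -> acc=3 shift=7
  byte[9]=0x12 cont=0 payload=0x12=18: acc |= 18<<7 -> acc=2307 shift=14 [end]
Varint 5: bytes[8:10] = 83 12 -> value 2307 (2 byte(s))

Answer: 1 1 3 3 2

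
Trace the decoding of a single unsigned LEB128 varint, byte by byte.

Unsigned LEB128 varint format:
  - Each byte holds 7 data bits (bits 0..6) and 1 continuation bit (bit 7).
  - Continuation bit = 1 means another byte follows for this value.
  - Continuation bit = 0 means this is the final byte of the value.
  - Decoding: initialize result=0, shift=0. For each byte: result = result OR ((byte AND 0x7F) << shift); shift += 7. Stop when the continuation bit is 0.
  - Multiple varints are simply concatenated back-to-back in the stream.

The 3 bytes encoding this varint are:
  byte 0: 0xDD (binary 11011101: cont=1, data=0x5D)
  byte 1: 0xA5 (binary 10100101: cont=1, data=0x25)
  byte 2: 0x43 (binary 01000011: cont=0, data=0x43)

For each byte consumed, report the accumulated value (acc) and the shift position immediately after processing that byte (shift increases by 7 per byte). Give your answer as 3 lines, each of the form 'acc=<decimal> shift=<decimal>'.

byte 0=0xDD: payload=0x5D=93, contrib = 93<<0 = 93; acc -> 93, shift -> 7
byte 1=0xA5: payload=0x25=37, contrib = 37<<7 = 4736; acc -> 4829, shift -> 14
byte 2=0x43: payload=0x43=67, contrib = 67<<14 = 1097728; acc -> 1102557, shift -> 21

Answer: acc=93 shift=7
acc=4829 shift=14
acc=1102557 shift=21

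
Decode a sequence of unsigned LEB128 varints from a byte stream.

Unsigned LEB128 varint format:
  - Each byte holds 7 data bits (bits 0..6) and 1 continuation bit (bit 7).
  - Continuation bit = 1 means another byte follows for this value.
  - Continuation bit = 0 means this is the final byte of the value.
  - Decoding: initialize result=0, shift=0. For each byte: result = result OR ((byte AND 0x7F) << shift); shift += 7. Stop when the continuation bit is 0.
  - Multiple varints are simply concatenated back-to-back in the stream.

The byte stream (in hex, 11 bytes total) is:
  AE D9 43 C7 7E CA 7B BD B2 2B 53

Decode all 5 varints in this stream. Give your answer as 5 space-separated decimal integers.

Answer: 1109166 16199 15818 710973 83

Derivation:
  byte[0]=0xAE cont=1 payload=0x2E=46: acc |= 46<<0 -> acc=46 shift=7
  byte[1]=0xD9 cont=1 payload=0x59=89: acc |= 89<<7 -> acc=11438 shift=14
  byte[2]=0x43 cont=0 payload=0x43=67: acc |= 67<<14 -> acc=1109166 shift=21 [end]
Varint 1: bytes[0:3] = AE D9 43 -> value 1109166 (3 byte(s))
  byte[3]=0xC7 cont=1 payload=0x47=71: acc |= 71<<0 -> acc=71 shift=7
  byte[4]=0x7E cont=0 payload=0x7E=126: acc |= 126<<7 -> acc=16199 shift=14 [end]
Varint 2: bytes[3:5] = C7 7E -> value 16199 (2 byte(s))
  byte[5]=0xCA cont=1 payload=0x4A=74: acc |= 74<<0 -> acc=74 shift=7
  byte[6]=0x7B cont=0 payload=0x7B=123: acc |= 123<<7 -> acc=15818 shift=14 [end]
Varint 3: bytes[5:7] = CA 7B -> value 15818 (2 byte(s))
  byte[7]=0xBD cont=1 payload=0x3D=61: acc |= 61<<0 -> acc=61 shift=7
  byte[8]=0xB2 cont=1 payload=0x32=50: acc |= 50<<7 -> acc=6461 shift=14
  byte[9]=0x2B cont=0 payload=0x2B=43: acc |= 43<<14 -> acc=710973 shift=21 [end]
Varint 4: bytes[7:10] = BD B2 2B -> value 710973 (3 byte(s))
  byte[10]=0x53 cont=0 payload=0x53=83: acc |= 83<<0 -> acc=83 shift=7 [end]
Varint 5: bytes[10:11] = 53 -> value 83 (1 byte(s))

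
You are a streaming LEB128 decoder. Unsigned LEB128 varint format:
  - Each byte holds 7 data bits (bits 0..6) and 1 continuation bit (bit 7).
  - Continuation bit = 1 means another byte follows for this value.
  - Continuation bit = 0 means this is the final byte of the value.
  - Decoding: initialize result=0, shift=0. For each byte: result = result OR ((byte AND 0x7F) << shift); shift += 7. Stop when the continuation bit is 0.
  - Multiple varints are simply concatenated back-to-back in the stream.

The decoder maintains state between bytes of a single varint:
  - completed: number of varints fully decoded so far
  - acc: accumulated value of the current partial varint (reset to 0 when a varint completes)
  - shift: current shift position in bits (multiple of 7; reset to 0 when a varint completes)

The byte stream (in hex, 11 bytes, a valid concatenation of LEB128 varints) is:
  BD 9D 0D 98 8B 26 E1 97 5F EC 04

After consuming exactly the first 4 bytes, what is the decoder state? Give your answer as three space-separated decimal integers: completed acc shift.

byte[0]=0xBD cont=1 payload=0x3D: acc |= 61<<0 -> completed=0 acc=61 shift=7
byte[1]=0x9D cont=1 payload=0x1D: acc |= 29<<7 -> completed=0 acc=3773 shift=14
byte[2]=0x0D cont=0 payload=0x0D: varint #1 complete (value=216765); reset -> completed=1 acc=0 shift=0
byte[3]=0x98 cont=1 payload=0x18: acc |= 24<<0 -> completed=1 acc=24 shift=7

Answer: 1 24 7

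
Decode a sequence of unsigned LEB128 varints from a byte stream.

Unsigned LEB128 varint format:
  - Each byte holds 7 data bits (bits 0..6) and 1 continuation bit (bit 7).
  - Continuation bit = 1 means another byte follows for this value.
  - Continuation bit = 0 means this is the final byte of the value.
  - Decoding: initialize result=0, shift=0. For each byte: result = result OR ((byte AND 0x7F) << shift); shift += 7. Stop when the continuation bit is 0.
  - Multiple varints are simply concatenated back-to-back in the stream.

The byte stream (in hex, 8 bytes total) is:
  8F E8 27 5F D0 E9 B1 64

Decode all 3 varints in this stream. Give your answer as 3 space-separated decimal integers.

  byte[0]=0x8F cont=1 payload=0x0F=15: acc |= 15<<0 -> acc=15 shift=7
  byte[1]=0xE8 cont=1 payload=0x68=104: acc |= 104<<7 -> acc=13327 shift=14
  byte[2]=0x27 cont=0 payload=0x27=39: acc |= 39<<14 -> acc=652303 shift=21 [end]
Varint 1: bytes[0:3] = 8F E8 27 -> value 652303 (3 byte(s))
  byte[3]=0x5F cont=0 payload=0x5F=95: acc |= 95<<0 -> acc=95 shift=7 [end]
Varint 2: bytes[3:4] = 5F -> value 95 (1 byte(s))
  byte[4]=0xD0 cont=1 payload=0x50=80: acc |= 80<<0 -> acc=80 shift=7
  byte[5]=0xE9 cont=1 payload=0x69=105: acc |= 105<<7 -> acc=13520 shift=14
  byte[6]=0xB1 cont=1 payload=0x31=49: acc |= 49<<14 -> acc=816336 shift=21
  byte[7]=0x64 cont=0 payload=0x64=100: acc |= 100<<21 -> acc=210531536 shift=28 [end]
Varint 3: bytes[4:8] = D0 E9 B1 64 -> value 210531536 (4 byte(s))

Answer: 652303 95 210531536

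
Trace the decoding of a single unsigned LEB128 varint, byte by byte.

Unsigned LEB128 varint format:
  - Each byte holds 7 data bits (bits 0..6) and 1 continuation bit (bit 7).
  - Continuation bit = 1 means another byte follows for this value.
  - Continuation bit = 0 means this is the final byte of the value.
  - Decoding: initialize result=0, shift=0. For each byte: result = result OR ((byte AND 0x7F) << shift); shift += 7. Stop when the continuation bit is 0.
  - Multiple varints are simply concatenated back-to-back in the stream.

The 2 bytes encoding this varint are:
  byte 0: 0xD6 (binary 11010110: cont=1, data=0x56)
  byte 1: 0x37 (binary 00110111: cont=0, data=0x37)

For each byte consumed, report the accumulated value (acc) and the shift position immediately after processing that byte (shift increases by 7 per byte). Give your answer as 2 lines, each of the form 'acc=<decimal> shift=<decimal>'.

byte 0=0xD6: payload=0x56=86, contrib = 86<<0 = 86; acc -> 86, shift -> 7
byte 1=0x37: payload=0x37=55, contrib = 55<<7 = 7040; acc -> 7126, shift -> 14

Answer: acc=86 shift=7
acc=7126 shift=14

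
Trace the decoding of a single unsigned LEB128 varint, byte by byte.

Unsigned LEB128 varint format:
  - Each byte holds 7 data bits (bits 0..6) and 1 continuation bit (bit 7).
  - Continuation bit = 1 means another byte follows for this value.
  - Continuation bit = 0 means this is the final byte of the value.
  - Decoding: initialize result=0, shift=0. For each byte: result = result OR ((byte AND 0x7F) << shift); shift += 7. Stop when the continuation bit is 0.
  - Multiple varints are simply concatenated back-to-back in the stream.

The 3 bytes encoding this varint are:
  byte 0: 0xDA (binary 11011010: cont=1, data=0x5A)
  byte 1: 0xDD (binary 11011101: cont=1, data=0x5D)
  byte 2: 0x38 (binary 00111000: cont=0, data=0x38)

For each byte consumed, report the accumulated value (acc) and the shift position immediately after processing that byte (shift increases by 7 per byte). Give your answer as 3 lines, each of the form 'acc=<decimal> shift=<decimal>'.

Answer: acc=90 shift=7
acc=11994 shift=14
acc=929498 shift=21

Derivation:
byte 0=0xDA: payload=0x5A=90, contrib = 90<<0 = 90; acc -> 90, shift -> 7
byte 1=0xDD: payload=0x5D=93, contrib = 93<<7 = 11904; acc -> 11994, shift -> 14
byte 2=0x38: payload=0x38=56, contrib = 56<<14 = 917504; acc -> 929498, shift -> 21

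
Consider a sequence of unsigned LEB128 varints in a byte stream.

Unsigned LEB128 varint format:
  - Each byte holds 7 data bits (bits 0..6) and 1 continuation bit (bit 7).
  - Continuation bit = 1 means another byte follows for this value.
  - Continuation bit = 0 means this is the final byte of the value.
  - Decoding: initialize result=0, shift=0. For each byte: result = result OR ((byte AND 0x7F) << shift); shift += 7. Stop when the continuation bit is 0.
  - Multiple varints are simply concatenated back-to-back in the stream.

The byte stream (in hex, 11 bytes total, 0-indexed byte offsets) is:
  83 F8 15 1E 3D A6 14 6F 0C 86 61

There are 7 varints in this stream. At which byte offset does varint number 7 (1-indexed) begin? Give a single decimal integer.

Answer: 9

Derivation:
  byte[0]=0x83 cont=1 payload=0x03=3: acc |= 3<<0 -> acc=3 shift=7
  byte[1]=0xF8 cont=1 payload=0x78=120: acc |= 120<<7 -> acc=15363 shift=14
  byte[2]=0x15 cont=0 payload=0x15=21: acc |= 21<<14 -> acc=359427 shift=21 [end]
Varint 1: bytes[0:3] = 83 F8 15 -> value 359427 (3 byte(s))
  byte[3]=0x1E cont=0 payload=0x1E=30: acc |= 30<<0 -> acc=30 shift=7 [end]
Varint 2: bytes[3:4] = 1E -> value 30 (1 byte(s))
  byte[4]=0x3D cont=0 payload=0x3D=61: acc |= 61<<0 -> acc=61 shift=7 [end]
Varint 3: bytes[4:5] = 3D -> value 61 (1 byte(s))
  byte[5]=0xA6 cont=1 payload=0x26=38: acc |= 38<<0 -> acc=38 shift=7
  byte[6]=0x14 cont=0 payload=0x14=20: acc |= 20<<7 -> acc=2598 shift=14 [end]
Varint 4: bytes[5:7] = A6 14 -> value 2598 (2 byte(s))
  byte[7]=0x6F cont=0 payload=0x6F=111: acc |= 111<<0 -> acc=111 shift=7 [end]
Varint 5: bytes[7:8] = 6F -> value 111 (1 byte(s))
  byte[8]=0x0C cont=0 payload=0x0C=12: acc |= 12<<0 -> acc=12 shift=7 [end]
Varint 6: bytes[8:9] = 0C -> value 12 (1 byte(s))
  byte[9]=0x86 cont=1 payload=0x06=6: acc |= 6<<0 -> acc=6 shift=7
  byte[10]=0x61 cont=0 payload=0x61=97: acc |= 97<<7 -> acc=12422 shift=14 [end]
Varint 7: bytes[9:11] = 86 61 -> value 12422 (2 byte(s))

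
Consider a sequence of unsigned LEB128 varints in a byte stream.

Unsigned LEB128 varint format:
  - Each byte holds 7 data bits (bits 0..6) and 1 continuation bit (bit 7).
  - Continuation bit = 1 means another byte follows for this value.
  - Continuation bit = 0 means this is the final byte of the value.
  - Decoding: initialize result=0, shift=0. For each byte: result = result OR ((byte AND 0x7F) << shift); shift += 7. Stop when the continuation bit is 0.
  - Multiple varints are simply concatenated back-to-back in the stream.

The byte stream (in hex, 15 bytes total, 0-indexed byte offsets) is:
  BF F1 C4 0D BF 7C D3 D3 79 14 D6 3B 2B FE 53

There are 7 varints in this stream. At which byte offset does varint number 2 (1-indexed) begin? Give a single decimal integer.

  byte[0]=0xBF cont=1 payload=0x3F=63: acc |= 63<<0 -> acc=63 shift=7
  byte[1]=0xF1 cont=1 payload=0x71=113: acc |= 113<<7 -> acc=14527 shift=14
  byte[2]=0xC4 cont=1 payload=0x44=68: acc |= 68<<14 -> acc=1128639 shift=21
  byte[3]=0x0D cont=0 payload=0x0D=13: acc |= 13<<21 -> acc=28391615 shift=28 [end]
Varint 1: bytes[0:4] = BF F1 C4 0D -> value 28391615 (4 byte(s))
  byte[4]=0xBF cont=1 payload=0x3F=63: acc |= 63<<0 -> acc=63 shift=7
  byte[5]=0x7C cont=0 payload=0x7C=124: acc |= 124<<7 -> acc=15935 shift=14 [end]
Varint 2: bytes[4:6] = BF 7C -> value 15935 (2 byte(s))
  byte[6]=0xD3 cont=1 payload=0x53=83: acc |= 83<<0 -> acc=83 shift=7
  byte[7]=0xD3 cont=1 payload=0x53=83: acc |= 83<<7 -> acc=10707 shift=14
  byte[8]=0x79 cont=0 payload=0x79=121: acc |= 121<<14 -> acc=1993171 shift=21 [end]
Varint 3: bytes[6:9] = D3 D3 79 -> value 1993171 (3 byte(s))
  byte[9]=0x14 cont=0 payload=0x14=20: acc |= 20<<0 -> acc=20 shift=7 [end]
Varint 4: bytes[9:10] = 14 -> value 20 (1 byte(s))
  byte[10]=0xD6 cont=1 payload=0x56=86: acc |= 86<<0 -> acc=86 shift=7
  byte[11]=0x3B cont=0 payload=0x3B=59: acc |= 59<<7 -> acc=7638 shift=14 [end]
Varint 5: bytes[10:12] = D6 3B -> value 7638 (2 byte(s))
  byte[12]=0x2B cont=0 payload=0x2B=43: acc |= 43<<0 -> acc=43 shift=7 [end]
Varint 6: bytes[12:13] = 2B -> value 43 (1 byte(s))
  byte[13]=0xFE cont=1 payload=0x7E=126: acc |= 126<<0 -> acc=126 shift=7
  byte[14]=0x53 cont=0 payload=0x53=83: acc |= 83<<7 -> acc=10750 shift=14 [end]
Varint 7: bytes[13:15] = FE 53 -> value 10750 (2 byte(s))

Answer: 4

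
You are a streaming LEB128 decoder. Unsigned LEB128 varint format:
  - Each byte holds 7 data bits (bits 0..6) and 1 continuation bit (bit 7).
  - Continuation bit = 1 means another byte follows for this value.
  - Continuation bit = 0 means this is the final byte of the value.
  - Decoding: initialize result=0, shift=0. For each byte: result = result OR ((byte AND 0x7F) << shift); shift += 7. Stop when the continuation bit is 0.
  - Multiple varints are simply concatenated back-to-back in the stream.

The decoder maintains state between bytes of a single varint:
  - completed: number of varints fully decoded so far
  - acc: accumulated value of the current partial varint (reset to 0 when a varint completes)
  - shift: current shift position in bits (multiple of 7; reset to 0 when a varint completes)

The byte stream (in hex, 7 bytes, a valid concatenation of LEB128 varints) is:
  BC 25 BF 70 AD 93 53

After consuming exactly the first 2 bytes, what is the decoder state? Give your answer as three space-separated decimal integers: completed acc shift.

Answer: 1 0 0

Derivation:
byte[0]=0xBC cont=1 payload=0x3C: acc |= 60<<0 -> completed=0 acc=60 shift=7
byte[1]=0x25 cont=0 payload=0x25: varint #1 complete (value=4796); reset -> completed=1 acc=0 shift=0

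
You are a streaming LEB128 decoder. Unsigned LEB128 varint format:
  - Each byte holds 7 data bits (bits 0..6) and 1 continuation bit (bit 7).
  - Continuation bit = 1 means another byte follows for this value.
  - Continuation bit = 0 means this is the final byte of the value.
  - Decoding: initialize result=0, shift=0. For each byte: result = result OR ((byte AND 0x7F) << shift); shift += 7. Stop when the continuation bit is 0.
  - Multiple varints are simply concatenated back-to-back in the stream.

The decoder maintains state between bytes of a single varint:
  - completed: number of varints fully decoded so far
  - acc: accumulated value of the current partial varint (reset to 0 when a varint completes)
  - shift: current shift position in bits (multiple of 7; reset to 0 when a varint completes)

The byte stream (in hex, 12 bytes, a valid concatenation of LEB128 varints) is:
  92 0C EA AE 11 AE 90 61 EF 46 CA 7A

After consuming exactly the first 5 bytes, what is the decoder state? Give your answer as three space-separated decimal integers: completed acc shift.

Answer: 2 0 0

Derivation:
byte[0]=0x92 cont=1 payload=0x12: acc |= 18<<0 -> completed=0 acc=18 shift=7
byte[1]=0x0C cont=0 payload=0x0C: varint #1 complete (value=1554); reset -> completed=1 acc=0 shift=0
byte[2]=0xEA cont=1 payload=0x6A: acc |= 106<<0 -> completed=1 acc=106 shift=7
byte[3]=0xAE cont=1 payload=0x2E: acc |= 46<<7 -> completed=1 acc=5994 shift=14
byte[4]=0x11 cont=0 payload=0x11: varint #2 complete (value=284522); reset -> completed=2 acc=0 shift=0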